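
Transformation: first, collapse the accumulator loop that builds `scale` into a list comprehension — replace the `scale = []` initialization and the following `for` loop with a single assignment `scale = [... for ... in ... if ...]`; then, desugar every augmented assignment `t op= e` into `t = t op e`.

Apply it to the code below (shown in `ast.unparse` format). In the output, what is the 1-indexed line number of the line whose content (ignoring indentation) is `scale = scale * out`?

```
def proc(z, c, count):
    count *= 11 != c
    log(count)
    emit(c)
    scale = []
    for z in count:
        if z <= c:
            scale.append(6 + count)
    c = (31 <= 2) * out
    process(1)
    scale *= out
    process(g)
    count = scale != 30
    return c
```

8

Transformed code:
def proc(z, c, count):
    count = count * (11 != c)
    log(count)
    emit(c)
    scale = [6 + count for z in count if z <= c]
    c = (31 <= 2) * out
    process(1)
    scale = scale * out
    process(g)
    count = scale != 30
    return c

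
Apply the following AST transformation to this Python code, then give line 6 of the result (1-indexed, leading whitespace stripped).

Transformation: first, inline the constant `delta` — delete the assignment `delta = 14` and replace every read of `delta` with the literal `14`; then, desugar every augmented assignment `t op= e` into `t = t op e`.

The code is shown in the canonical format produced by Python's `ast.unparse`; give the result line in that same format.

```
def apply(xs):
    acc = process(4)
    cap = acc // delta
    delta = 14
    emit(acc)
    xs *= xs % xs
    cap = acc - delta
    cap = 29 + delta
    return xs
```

cap = acc - 14

Transformed code:
def apply(xs):
    acc = process(4)
    cap = acc // 14
    emit(acc)
    xs = xs * (xs % xs)
    cap = acc - 14
    cap = 29 + 14
    return xs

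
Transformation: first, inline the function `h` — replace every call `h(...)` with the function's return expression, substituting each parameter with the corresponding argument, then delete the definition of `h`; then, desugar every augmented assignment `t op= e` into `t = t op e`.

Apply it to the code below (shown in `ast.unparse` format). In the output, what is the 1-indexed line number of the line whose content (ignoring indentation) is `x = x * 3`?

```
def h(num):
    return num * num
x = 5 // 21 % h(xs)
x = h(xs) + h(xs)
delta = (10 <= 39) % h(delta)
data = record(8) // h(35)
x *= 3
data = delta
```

5

Transformed code:
x = 5 // 21 % (xs * xs)
x = xs * xs + xs * xs
delta = (10 <= 39) % (delta * delta)
data = record(8) // (35 * 35)
x = x * 3
data = delta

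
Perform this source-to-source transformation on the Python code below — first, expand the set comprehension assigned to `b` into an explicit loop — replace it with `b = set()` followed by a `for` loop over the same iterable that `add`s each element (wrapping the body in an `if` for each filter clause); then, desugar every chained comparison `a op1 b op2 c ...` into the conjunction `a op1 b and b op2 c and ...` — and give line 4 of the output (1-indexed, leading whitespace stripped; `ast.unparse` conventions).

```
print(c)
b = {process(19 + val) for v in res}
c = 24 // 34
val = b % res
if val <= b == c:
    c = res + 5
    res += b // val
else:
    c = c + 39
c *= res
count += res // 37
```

Transformed code:
print(c)
b = set()
for v in res:
    b.add(process(19 + val))
c = 24 // 34
val = b % res
if val <= b and b == c:
    c = res + 5
    res += b // val
else:
    c = c + 39
c *= res
count += res // 37

b.add(process(19 + val))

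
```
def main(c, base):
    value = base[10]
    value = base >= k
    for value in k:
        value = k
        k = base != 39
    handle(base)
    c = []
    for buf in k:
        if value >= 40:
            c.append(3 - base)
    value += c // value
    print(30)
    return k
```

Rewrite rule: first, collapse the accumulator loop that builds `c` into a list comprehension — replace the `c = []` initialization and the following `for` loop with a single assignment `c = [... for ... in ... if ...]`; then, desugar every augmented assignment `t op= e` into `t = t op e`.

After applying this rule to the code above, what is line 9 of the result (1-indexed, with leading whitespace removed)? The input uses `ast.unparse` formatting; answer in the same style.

Transformed code:
def main(c, base):
    value = base[10]
    value = base >= k
    for value in k:
        value = k
        k = base != 39
    handle(base)
    c = [3 - base for buf in k if value >= 40]
    value = value + c // value
    print(30)
    return k

value = value + c // value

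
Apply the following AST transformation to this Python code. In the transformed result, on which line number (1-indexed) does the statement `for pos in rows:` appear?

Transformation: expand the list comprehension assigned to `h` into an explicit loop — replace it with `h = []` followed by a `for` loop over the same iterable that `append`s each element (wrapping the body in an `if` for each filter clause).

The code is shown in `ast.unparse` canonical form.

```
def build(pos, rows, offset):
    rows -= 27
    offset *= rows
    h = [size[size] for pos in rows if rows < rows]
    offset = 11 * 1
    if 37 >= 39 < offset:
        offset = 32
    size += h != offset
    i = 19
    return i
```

5

Transformed code:
def build(pos, rows, offset):
    rows -= 27
    offset *= rows
    h = []
    for pos in rows:
        if rows < rows:
            h.append(size[size])
    offset = 11 * 1
    if 37 >= 39 < offset:
        offset = 32
    size += h != offset
    i = 19
    return i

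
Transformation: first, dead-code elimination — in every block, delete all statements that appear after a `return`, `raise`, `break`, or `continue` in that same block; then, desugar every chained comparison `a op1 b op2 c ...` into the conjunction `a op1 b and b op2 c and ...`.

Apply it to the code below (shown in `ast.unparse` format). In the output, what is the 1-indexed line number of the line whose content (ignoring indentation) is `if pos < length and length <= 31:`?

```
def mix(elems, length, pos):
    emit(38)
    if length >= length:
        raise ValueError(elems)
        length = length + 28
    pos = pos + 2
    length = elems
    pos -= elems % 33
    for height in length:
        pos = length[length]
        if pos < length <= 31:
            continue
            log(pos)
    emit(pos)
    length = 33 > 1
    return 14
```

Transformed code:
def mix(elems, length, pos):
    emit(38)
    if length >= length:
        raise ValueError(elems)
    pos = pos + 2
    length = elems
    pos -= elems % 33
    for height in length:
        pos = length[length]
        if pos < length and length <= 31:
            continue
    emit(pos)
    length = 33 > 1
    return 14

10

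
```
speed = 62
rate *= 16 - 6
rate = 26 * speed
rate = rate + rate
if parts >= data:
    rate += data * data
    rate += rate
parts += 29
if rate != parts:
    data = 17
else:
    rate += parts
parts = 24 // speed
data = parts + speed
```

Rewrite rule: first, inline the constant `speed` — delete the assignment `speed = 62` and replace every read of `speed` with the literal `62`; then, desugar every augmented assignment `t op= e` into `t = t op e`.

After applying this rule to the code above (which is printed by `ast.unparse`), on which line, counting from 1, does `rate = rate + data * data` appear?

5

Transformed code:
rate = rate * (16 - 6)
rate = 26 * 62
rate = rate + rate
if parts >= data:
    rate = rate + data * data
    rate = rate + rate
parts = parts + 29
if rate != parts:
    data = 17
else:
    rate = rate + parts
parts = 24 // 62
data = parts + 62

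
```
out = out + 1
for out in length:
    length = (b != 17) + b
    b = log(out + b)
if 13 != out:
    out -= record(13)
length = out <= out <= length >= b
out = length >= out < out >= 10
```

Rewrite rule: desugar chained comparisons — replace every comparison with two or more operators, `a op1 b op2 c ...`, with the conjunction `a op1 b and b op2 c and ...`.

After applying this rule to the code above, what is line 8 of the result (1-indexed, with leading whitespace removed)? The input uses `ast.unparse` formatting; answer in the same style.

Transformed code:
out = out + 1
for out in length:
    length = (b != 17) + b
    b = log(out + b)
if 13 != out:
    out -= record(13)
length = out <= out and out <= length and (length >= b)
out = length >= out and out < out and (out >= 10)

out = length >= out and out < out and (out >= 10)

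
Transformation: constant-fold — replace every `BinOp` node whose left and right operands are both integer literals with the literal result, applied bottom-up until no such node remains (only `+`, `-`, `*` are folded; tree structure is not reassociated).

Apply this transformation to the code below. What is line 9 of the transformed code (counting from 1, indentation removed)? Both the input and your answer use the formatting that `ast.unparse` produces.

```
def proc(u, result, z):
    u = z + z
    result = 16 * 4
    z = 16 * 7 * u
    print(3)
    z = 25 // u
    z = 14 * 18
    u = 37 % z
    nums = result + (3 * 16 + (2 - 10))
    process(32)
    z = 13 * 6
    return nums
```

nums = result + 40

Transformed code:
def proc(u, result, z):
    u = z + z
    result = 64
    z = 112 * u
    print(3)
    z = 25 // u
    z = 252
    u = 37 % z
    nums = result + 40
    process(32)
    z = 78
    return nums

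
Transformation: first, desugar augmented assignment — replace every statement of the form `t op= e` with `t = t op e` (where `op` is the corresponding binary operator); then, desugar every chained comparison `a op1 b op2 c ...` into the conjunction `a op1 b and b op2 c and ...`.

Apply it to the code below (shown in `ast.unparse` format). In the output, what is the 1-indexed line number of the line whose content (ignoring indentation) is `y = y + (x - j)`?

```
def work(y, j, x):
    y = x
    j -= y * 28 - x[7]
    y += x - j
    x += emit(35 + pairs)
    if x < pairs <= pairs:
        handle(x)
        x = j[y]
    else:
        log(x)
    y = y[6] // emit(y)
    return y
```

Transformed code:
def work(y, j, x):
    y = x
    j = j - (y * 28 - x[7])
    y = y + (x - j)
    x = x + emit(35 + pairs)
    if x < pairs and pairs <= pairs:
        handle(x)
        x = j[y]
    else:
        log(x)
    y = y[6] // emit(y)
    return y

4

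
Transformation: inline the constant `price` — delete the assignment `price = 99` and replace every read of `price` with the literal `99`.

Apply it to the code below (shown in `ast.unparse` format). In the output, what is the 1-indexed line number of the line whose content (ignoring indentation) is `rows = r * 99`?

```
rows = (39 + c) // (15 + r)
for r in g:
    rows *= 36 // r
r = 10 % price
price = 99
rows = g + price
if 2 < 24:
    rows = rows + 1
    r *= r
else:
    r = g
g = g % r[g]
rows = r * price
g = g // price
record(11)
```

Transformed code:
rows = (39 + c) // (15 + r)
for r in g:
    rows *= 36 // r
r = 10 % 99
rows = g + 99
if 2 < 24:
    rows = rows + 1
    r *= r
else:
    r = g
g = g % r[g]
rows = r * 99
g = g // 99
record(11)

12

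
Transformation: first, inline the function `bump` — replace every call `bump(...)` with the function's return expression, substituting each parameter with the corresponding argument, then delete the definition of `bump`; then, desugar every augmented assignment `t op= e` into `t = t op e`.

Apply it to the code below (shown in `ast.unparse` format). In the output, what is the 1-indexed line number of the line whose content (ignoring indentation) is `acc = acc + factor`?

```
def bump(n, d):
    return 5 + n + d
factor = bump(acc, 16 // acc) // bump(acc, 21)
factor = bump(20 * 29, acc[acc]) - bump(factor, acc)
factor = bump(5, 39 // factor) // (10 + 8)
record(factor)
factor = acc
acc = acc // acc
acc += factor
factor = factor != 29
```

7

Transformed code:
factor = (5 + acc + 16 // acc) // (5 + acc + 21)
factor = 5 + 20 * 29 + acc[acc] - (5 + factor + acc)
factor = (5 + 5 + 39 // factor) // (10 + 8)
record(factor)
factor = acc
acc = acc // acc
acc = acc + factor
factor = factor != 29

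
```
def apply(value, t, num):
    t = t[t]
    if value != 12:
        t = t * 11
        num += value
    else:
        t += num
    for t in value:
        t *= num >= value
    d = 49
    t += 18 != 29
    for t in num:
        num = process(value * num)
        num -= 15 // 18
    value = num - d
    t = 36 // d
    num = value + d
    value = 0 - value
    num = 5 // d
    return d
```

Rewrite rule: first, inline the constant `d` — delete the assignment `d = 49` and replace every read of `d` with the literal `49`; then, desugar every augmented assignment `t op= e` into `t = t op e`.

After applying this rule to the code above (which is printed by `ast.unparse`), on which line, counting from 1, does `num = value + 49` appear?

16

Transformed code:
def apply(value, t, num):
    t = t[t]
    if value != 12:
        t = t * 11
        num = num + value
    else:
        t = t + num
    for t in value:
        t = t * (num >= value)
    t = t + (18 != 29)
    for t in num:
        num = process(value * num)
        num = num - 15 // 18
    value = num - 49
    t = 36 // 49
    num = value + 49
    value = 0 - value
    num = 5 // 49
    return 49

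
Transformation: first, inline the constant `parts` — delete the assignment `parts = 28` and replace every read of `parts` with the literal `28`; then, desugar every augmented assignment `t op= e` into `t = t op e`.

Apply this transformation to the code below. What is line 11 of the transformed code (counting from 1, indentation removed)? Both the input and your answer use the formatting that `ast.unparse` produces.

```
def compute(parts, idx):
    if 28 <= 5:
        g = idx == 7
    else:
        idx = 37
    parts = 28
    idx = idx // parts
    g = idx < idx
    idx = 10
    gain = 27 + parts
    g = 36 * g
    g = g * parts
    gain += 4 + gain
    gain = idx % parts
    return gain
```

g = g * 28

Transformed code:
def compute(parts, idx):
    if 28 <= 5:
        g = idx == 7
    else:
        idx = 37
    idx = idx // 28
    g = idx < idx
    idx = 10
    gain = 27 + 28
    g = 36 * g
    g = g * 28
    gain = gain + (4 + gain)
    gain = idx % 28
    return gain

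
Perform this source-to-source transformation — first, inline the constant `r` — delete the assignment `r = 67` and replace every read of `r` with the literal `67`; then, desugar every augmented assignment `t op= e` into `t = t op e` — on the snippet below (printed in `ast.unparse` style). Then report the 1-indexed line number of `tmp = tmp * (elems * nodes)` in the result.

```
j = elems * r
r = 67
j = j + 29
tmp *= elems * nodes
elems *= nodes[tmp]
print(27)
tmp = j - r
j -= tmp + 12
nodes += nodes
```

Transformed code:
j = elems * 67
j = j + 29
tmp = tmp * (elems * nodes)
elems = elems * nodes[tmp]
print(27)
tmp = j - 67
j = j - (tmp + 12)
nodes = nodes + nodes

3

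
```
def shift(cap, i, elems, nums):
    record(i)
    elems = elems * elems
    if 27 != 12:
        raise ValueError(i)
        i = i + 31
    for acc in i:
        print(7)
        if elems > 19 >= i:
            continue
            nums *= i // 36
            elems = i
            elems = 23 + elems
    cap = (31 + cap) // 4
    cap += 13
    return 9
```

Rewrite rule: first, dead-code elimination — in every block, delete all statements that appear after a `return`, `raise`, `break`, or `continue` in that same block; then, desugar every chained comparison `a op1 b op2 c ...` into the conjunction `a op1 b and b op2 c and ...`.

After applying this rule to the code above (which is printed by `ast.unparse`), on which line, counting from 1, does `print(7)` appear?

7

Transformed code:
def shift(cap, i, elems, nums):
    record(i)
    elems = elems * elems
    if 27 != 12:
        raise ValueError(i)
    for acc in i:
        print(7)
        if elems > 19 and 19 >= i:
            continue
    cap = (31 + cap) // 4
    cap += 13
    return 9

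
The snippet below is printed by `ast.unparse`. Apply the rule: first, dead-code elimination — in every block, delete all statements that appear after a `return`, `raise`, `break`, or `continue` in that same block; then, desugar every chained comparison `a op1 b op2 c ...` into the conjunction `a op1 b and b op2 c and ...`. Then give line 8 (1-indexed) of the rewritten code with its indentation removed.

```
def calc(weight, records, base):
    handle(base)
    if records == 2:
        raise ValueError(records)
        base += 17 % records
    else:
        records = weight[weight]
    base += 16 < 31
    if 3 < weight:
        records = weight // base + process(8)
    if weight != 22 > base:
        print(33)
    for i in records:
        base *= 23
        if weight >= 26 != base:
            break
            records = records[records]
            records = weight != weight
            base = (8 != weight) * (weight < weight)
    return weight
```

Transformed code:
def calc(weight, records, base):
    handle(base)
    if records == 2:
        raise ValueError(records)
    else:
        records = weight[weight]
    base += 16 < 31
    if 3 < weight:
        records = weight // base + process(8)
    if weight != 22 and 22 > base:
        print(33)
    for i in records:
        base *= 23
        if weight >= 26 and 26 != base:
            break
    return weight

if 3 < weight:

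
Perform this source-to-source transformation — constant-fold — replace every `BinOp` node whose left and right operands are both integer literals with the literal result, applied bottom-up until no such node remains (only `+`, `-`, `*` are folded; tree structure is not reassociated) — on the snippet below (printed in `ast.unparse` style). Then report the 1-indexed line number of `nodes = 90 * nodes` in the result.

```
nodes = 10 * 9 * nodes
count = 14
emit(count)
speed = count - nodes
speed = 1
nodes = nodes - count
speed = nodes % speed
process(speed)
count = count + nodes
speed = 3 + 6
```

1

Transformed code:
nodes = 90 * nodes
count = 14
emit(count)
speed = count - nodes
speed = 1
nodes = nodes - count
speed = nodes % speed
process(speed)
count = count + nodes
speed = 9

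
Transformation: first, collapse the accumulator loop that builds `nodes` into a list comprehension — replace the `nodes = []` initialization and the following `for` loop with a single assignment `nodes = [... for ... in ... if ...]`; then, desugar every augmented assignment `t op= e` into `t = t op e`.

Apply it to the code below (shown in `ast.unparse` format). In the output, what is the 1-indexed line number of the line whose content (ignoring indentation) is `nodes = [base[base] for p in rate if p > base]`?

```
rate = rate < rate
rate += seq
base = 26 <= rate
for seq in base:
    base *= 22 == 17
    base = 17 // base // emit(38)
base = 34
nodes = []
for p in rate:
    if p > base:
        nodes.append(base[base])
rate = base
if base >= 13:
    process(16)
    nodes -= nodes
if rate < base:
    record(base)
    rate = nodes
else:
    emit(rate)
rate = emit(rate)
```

8

Transformed code:
rate = rate < rate
rate = rate + seq
base = 26 <= rate
for seq in base:
    base = base * (22 == 17)
    base = 17 // base // emit(38)
base = 34
nodes = [base[base] for p in rate if p > base]
rate = base
if base >= 13:
    process(16)
    nodes = nodes - nodes
if rate < base:
    record(base)
    rate = nodes
else:
    emit(rate)
rate = emit(rate)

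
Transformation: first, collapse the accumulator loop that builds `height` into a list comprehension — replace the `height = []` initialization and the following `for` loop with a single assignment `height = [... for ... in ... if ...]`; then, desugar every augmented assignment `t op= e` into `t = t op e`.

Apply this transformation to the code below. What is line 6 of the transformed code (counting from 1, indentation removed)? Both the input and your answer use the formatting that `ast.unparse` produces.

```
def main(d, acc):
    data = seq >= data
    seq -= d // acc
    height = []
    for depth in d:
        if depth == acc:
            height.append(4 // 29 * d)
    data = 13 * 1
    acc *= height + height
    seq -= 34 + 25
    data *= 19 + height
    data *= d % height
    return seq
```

acc = acc * (height + height)

Transformed code:
def main(d, acc):
    data = seq >= data
    seq = seq - d // acc
    height = [4 // 29 * d for depth in d if depth == acc]
    data = 13 * 1
    acc = acc * (height + height)
    seq = seq - (34 + 25)
    data = data * (19 + height)
    data = data * (d % height)
    return seq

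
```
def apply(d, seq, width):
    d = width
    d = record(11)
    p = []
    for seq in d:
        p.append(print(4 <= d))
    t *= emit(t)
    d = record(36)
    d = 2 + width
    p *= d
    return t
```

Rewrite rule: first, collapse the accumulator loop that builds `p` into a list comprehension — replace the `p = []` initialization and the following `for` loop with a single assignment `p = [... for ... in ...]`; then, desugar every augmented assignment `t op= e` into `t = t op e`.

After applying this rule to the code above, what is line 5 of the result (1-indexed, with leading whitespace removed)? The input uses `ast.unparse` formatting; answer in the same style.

Transformed code:
def apply(d, seq, width):
    d = width
    d = record(11)
    p = [print(4 <= d) for seq in d]
    t = t * emit(t)
    d = record(36)
    d = 2 + width
    p = p * d
    return t

t = t * emit(t)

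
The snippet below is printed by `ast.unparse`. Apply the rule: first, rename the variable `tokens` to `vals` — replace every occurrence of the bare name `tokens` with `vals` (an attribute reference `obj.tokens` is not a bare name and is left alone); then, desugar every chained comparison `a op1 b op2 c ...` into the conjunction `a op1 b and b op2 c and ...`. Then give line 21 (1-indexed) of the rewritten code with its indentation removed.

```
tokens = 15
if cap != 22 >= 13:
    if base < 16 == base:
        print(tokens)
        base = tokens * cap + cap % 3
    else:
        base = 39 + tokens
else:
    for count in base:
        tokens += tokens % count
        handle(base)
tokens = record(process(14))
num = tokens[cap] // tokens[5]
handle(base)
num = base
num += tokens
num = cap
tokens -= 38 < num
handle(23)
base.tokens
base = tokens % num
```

Transformed code:
vals = 15
if cap != 22 and 22 >= 13:
    if base < 16 and 16 == base:
        print(vals)
        base = vals * cap + cap % 3
    else:
        base = 39 + vals
else:
    for count in base:
        vals += vals % count
        handle(base)
vals = record(process(14))
num = vals[cap] // vals[5]
handle(base)
num = base
num += vals
num = cap
vals -= 38 < num
handle(23)
base.tokens
base = vals % num

base = vals % num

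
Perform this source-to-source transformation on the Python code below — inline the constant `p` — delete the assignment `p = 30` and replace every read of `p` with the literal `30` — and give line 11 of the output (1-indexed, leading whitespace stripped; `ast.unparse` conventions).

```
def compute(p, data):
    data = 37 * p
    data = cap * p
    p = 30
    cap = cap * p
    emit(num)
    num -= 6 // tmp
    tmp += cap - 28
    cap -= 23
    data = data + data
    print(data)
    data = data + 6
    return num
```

Transformed code:
def compute(p, data):
    data = 37 * 30
    data = cap * 30
    cap = cap * 30
    emit(num)
    num -= 6 // tmp
    tmp += cap - 28
    cap -= 23
    data = data + data
    print(data)
    data = data + 6
    return num

data = data + 6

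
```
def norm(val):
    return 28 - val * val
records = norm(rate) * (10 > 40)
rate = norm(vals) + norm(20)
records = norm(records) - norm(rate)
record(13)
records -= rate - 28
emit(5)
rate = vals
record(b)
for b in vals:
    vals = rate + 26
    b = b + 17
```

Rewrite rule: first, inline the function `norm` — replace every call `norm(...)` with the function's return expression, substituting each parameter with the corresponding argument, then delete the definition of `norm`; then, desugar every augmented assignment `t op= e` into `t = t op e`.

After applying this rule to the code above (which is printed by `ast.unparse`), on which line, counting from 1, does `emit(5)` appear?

6

Transformed code:
records = (28 - rate * rate) * (10 > 40)
rate = 28 - vals * vals + (28 - 20 * 20)
records = 28 - records * records - (28 - rate * rate)
record(13)
records = records - (rate - 28)
emit(5)
rate = vals
record(b)
for b in vals:
    vals = rate + 26
    b = b + 17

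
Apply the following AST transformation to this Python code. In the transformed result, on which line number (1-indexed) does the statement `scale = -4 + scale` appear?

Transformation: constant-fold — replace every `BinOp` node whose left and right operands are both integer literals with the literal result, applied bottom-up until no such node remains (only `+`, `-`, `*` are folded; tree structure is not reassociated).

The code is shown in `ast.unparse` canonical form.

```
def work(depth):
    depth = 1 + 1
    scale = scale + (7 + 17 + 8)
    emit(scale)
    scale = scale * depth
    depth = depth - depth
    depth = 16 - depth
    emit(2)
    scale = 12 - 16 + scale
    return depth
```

9

Transformed code:
def work(depth):
    depth = 2
    scale = scale + 32
    emit(scale)
    scale = scale * depth
    depth = depth - depth
    depth = 16 - depth
    emit(2)
    scale = -4 + scale
    return depth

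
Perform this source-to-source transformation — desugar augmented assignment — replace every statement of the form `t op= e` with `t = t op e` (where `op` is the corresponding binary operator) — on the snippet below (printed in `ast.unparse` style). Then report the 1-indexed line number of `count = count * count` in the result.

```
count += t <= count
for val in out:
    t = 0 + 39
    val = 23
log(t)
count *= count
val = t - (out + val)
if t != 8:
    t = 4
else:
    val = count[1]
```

Transformed code:
count = count + (t <= count)
for val in out:
    t = 0 + 39
    val = 23
log(t)
count = count * count
val = t - (out + val)
if t != 8:
    t = 4
else:
    val = count[1]

6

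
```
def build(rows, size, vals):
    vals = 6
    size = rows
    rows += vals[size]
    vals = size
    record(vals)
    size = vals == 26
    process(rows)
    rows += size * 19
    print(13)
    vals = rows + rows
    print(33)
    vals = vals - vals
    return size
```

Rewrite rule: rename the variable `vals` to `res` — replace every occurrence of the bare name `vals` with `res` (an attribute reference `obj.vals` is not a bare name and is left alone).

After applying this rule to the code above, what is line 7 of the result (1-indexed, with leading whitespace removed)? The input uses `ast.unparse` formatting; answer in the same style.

Transformed code:
def build(rows, size, res):
    res = 6
    size = rows
    rows += res[size]
    res = size
    record(res)
    size = res == 26
    process(rows)
    rows += size * 19
    print(13)
    res = rows + rows
    print(33)
    res = res - res
    return size

size = res == 26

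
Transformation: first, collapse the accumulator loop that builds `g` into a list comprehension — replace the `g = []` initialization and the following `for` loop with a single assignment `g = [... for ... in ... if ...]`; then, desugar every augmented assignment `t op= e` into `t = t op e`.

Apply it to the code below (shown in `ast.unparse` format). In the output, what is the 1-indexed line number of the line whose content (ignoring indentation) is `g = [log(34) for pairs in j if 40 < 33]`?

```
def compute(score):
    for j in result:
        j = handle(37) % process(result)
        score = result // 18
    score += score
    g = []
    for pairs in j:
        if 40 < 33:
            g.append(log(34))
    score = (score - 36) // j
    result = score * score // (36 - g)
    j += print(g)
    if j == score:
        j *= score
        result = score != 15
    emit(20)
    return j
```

Transformed code:
def compute(score):
    for j in result:
        j = handle(37) % process(result)
        score = result // 18
    score = score + score
    g = [log(34) for pairs in j if 40 < 33]
    score = (score - 36) // j
    result = score * score // (36 - g)
    j = j + print(g)
    if j == score:
        j = j * score
        result = score != 15
    emit(20)
    return j

6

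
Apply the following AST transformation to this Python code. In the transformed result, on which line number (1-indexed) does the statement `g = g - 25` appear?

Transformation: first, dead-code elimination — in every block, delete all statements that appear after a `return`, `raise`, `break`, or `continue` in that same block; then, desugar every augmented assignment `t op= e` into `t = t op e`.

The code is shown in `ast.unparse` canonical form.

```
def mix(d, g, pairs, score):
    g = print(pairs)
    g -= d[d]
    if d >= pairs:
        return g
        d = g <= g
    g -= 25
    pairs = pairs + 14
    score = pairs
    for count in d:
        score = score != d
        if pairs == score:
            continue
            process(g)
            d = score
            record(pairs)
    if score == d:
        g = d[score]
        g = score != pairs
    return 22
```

Transformed code:
def mix(d, g, pairs, score):
    g = print(pairs)
    g = g - d[d]
    if d >= pairs:
        return g
    g = g - 25
    pairs = pairs + 14
    score = pairs
    for count in d:
        score = score != d
        if pairs == score:
            continue
    if score == d:
        g = d[score]
        g = score != pairs
    return 22

6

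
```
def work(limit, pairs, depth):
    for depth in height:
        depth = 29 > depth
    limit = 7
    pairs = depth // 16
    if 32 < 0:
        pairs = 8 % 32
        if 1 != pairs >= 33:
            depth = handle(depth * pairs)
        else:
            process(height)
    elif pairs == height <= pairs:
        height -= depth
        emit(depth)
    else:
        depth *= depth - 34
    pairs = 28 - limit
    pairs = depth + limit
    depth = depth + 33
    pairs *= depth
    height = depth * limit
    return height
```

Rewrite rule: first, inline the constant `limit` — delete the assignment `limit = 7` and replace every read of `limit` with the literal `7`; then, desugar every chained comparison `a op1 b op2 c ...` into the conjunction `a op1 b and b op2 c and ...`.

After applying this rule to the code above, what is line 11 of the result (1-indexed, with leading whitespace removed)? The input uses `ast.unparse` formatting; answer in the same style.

elif pairs == height and height <= pairs:

Transformed code:
def work(limit, pairs, depth):
    for depth in height:
        depth = 29 > depth
    pairs = depth // 16
    if 32 < 0:
        pairs = 8 % 32
        if 1 != pairs and pairs >= 33:
            depth = handle(depth * pairs)
        else:
            process(height)
    elif pairs == height and height <= pairs:
        height -= depth
        emit(depth)
    else:
        depth *= depth - 34
    pairs = 28 - 7
    pairs = depth + 7
    depth = depth + 33
    pairs *= depth
    height = depth * 7
    return height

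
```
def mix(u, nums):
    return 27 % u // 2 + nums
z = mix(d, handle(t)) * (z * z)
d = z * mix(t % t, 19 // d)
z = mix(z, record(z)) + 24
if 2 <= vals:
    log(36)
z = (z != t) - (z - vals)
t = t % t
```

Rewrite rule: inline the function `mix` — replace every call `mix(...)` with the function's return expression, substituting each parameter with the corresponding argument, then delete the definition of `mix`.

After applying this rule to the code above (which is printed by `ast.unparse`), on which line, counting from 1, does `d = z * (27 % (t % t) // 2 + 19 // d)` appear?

2

Transformed code:
z = (27 % d // 2 + handle(t)) * (z * z)
d = z * (27 % (t % t) // 2 + 19 // d)
z = 27 % z // 2 + record(z) + 24
if 2 <= vals:
    log(36)
z = (z != t) - (z - vals)
t = t % t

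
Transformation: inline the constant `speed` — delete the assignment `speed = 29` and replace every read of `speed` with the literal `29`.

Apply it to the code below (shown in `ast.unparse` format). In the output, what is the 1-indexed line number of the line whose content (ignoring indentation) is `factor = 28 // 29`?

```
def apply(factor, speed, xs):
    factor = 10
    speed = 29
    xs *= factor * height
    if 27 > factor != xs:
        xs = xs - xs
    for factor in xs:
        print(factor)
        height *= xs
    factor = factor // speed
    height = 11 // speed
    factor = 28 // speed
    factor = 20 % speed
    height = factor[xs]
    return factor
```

Transformed code:
def apply(factor, speed, xs):
    factor = 10
    xs *= factor * height
    if 27 > factor != xs:
        xs = xs - xs
    for factor in xs:
        print(factor)
        height *= xs
    factor = factor // 29
    height = 11 // 29
    factor = 28 // 29
    factor = 20 % 29
    height = factor[xs]
    return factor

11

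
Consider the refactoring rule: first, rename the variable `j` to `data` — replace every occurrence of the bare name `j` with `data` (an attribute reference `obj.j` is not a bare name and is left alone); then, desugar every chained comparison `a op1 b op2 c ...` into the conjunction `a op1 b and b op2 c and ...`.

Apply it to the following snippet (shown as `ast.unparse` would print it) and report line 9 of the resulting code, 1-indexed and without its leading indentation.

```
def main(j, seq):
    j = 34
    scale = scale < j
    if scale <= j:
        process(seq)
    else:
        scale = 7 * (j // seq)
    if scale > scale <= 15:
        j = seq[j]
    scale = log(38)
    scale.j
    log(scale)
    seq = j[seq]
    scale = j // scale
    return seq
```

data = seq[data]

Transformed code:
def main(data, seq):
    data = 34
    scale = scale < data
    if scale <= data:
        process(seq)
    else:
        scale = 7 * (data // seq)
    if scale > scale and scale <= 15:
        data = seq[data]
    scale = log(38)
    scale.j
    log(scale)
    seq = data[seq]
    scale = data // scale
    return seq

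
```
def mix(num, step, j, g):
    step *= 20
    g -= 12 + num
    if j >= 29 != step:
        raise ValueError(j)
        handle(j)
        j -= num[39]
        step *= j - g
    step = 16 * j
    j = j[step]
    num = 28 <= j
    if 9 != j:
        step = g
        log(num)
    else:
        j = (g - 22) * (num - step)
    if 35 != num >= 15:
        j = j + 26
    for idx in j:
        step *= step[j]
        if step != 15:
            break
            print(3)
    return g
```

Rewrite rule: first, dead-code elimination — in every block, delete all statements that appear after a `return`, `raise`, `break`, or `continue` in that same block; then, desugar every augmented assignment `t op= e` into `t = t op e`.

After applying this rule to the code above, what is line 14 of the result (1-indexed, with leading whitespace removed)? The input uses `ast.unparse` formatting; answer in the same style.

Transformed code:
def mix(num, step, j, g):
    step = step * 20
    g = g - (12 + num)
    if j >= 29 != step:
        raise ValueError(j)
    step = 16 * j
    j = j[step]
    num = 28 <= j
    if 9 != j:
        step = g
        log(num)
    else:
        j = (g - 22) * (num - step)
    if 35 != num >= 15:
        j = j + 26
    for idx in j:
        step = step * step[j]
        if step != 15:
            break
    return g

if 35 != num >= 15:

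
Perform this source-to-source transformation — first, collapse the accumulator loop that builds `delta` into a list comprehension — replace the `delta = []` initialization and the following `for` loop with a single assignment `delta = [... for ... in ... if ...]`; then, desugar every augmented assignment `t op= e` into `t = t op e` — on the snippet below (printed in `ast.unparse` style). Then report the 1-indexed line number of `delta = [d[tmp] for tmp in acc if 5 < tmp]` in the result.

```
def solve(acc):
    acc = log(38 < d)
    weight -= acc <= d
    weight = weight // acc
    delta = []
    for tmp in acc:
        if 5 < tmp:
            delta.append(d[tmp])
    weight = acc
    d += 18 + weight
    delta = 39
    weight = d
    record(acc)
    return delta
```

Transformed code:
def solve(acc):
    acc = log(38 < d)
    weight = weight - (acc <= d)
    weight = weight // acc
    delta = [d[tmp] for tmp in acc if 5 < tmp]
    weight = acc
    d = d + (18 + weight)
    delta = 39
    weight = d
    record(acc)
    return delta

5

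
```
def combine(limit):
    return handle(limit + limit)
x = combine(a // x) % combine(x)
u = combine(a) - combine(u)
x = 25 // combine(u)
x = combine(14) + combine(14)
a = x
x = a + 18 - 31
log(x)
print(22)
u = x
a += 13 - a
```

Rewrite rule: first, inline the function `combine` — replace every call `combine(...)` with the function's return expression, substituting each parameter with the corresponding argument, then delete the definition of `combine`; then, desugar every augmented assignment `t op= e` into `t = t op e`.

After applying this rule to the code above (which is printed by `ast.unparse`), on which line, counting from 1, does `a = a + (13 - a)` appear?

Transformed code:
x = handle(a // x + a // x) % handle(x + x)
u = handle(a + a) - handle(u + u)
x = 25 // handle(u + u)
x = handle(14 + 14) + handle(14 + 14)
a = x
x = a + 18 - 31
log(x)
print(22)
u = x
a = a + (13 - a)

10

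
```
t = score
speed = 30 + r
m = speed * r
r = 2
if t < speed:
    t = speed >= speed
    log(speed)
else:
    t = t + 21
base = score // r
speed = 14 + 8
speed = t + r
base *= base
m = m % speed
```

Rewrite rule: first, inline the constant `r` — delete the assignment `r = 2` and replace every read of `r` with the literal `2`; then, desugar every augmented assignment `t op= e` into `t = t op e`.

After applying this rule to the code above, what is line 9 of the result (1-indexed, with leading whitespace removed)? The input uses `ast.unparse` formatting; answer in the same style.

base = score // 2

Transformed code:
t = score
speed = 30 + 2
m = speed * 2
if t < speed:
    t = speed >= speed
    log(speed)
else:
    t = t + 21
base = score // 2
speed = 14 + 8
speed = t + 2
base = base * base
m = m % speed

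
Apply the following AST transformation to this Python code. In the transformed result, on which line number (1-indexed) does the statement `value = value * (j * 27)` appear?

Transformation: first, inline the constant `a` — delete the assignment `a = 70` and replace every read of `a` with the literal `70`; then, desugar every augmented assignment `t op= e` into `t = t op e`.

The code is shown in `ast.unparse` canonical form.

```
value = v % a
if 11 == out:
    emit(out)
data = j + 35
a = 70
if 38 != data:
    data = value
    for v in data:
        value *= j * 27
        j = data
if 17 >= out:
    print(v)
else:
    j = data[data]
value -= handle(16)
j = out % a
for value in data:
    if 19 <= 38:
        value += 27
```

8

Transformed code:
value = v % 70
if 11 == out:
    emit(out)
data = j + 35
if 38 != data:
    data = value
    for v in data:
        value = value * (j * 27)
        j = data
if 17 >= out:
    print(v)
else:
    j = data[data]
value = value - handle(16)
j = out % 70
for value in data:
    if 19 <= 38:
        value = value + 27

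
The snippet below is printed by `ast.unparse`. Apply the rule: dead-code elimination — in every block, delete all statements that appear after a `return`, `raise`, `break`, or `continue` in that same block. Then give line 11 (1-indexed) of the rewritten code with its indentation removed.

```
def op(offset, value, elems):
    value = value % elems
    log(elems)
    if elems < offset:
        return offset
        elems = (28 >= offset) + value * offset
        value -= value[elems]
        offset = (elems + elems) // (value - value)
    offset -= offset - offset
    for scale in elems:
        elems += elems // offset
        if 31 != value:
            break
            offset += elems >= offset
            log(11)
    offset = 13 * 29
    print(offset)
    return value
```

Transformed code:
def op(offset, value, elems):
    value = value % elems
    log(elems)
    if elems < offset:
        return offset
    offset -= offset - offset
    for scale in elems:
        elems += elems // offset
        if 31 != value:
            break
    offset = 13 * 29
    print(offset)
    return value

offset = 13 * 29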